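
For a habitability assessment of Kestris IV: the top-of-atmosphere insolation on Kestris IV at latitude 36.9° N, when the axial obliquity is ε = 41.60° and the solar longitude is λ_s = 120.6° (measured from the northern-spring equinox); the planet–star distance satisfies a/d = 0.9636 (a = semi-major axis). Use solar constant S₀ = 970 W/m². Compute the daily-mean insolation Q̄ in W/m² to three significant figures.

Q̄ ≈ 369 W/m²

Solar declination: sin δ = sin ε · sin λ_s = sin 41.60° × sin 120.6° = 0.57147, so δ = +34.853°.
cos H₀ = −tan(+36.9°) tan(+34.853°) = -0.5229, H₀ = 2.1210 rad.
Bracket: H₀ sin φ sin δ + cos φ cos δ sin H₀ = 2.1210×0.60042×0.57147 + 0.79968×0.82062×0.85242 = 0.727762 + 0.559386 = 1.287148.
Inverse-square distance factor (a/d)² = 0.9636² = 0.928525.
Q̄ = (S₀/π) × 0.928525 × [bracket] = (970/π) × 0.928525 × 1.287148 = 369.0 W/m².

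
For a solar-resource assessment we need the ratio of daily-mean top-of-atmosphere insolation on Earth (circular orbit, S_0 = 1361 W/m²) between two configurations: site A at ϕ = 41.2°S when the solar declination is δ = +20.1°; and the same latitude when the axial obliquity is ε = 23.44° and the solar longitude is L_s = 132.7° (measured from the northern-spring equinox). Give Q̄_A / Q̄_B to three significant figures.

Q̄_A / Q̄_B ≈ 0.875

— Configuration A (ϕ=-41.2°):
cos h₀ = −tan(-41.2°) tan(+20.100°) = 0.3204, h₀ = 1.2447 rad.
Bracket: h₀ sin ϕ sin δ + cos ϕ cos δ sin h₀ = 1.2447×-0.65869×0.34366 + 0.75241×0.93909×0.94729 = -0.281757 + 0.669337 = 0.387580.
Q̄ = (S_0/π) × [bracket] = (1361/π) × 0.387580 = 167.91 W/m².
— Configuration B (ϕ=-41.2°):
Solar declination: sin δ = sin ε · sin L_s = sin 23.44° × sin 132.7° = 0.29234, so δ = +16.998°.
cos h₀ = −tan(-41.2°) tan(+16.998°) = 0.2676, h₀ = 1.2999 rad.
Bracket: h₀ sin ϕ sin δ + cos ϕ cos δ sin h₀ = 1.2999×-0.65869×0.29234 + 0.75241×0.95631×0.96353 = -0.250311 + 0.693296 = 0.442985.
Q̄ = (S_0/π) × [bracket] = (1361/π) × 0.442985 = 191.91 W/m².
Ratio Q̄_A / Q̄_B = 167.91 / 191.91 = 0.8749.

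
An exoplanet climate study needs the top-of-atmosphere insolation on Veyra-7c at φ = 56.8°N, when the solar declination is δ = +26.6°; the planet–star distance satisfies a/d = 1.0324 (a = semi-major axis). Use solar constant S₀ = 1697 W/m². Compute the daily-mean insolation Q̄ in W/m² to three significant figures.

cos H₀ = −tan(+56.8°) tan(+26.600°) = -0.7652, H₀ = 2.4422 rad.
Bracket: H₀ sin φ sin δ + cos φ cos δ sin H₀ = 2.4422×0.83676×0.44776 + 0.54756×0.89415×0.64374 = 0.915013 + 0.315176 = 1.230189.
Inverse-square distance factor (a/d)² = 1.0324² = 1.065850.
Q̄ = (S₀/π) × 1.065850 × [bracket] = (1697/π) × 1.065850 × 1.230189 = 708.3 W/m².

Q̄ ≈ 708 W/m²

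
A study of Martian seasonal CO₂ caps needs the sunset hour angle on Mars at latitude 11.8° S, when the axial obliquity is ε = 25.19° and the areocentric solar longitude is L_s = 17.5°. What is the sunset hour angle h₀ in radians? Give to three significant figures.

sin δ = sin 25.19° × sin 17.5° = 0.12799, so δ = +7.353°.
cos h₀ = −tan ϕ · tan δ = −tan(-11.8°) × tan(+7.353°) = 0.0270, so h₀ = 1.5438 rad = 88.46°.

h₀ = 1.54 rad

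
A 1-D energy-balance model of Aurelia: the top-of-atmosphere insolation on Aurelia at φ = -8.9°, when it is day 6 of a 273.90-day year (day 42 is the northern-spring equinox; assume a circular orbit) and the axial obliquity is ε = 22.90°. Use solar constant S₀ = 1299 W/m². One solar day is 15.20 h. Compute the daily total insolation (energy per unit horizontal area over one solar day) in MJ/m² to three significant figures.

Solar longitude: λ_s = 360° × (6 − 42)/273.90 = -47.317°, i.e. -47.317° + 360° = 312.683°.
sin δ = sin 22.90° × sin 312.683° = -0.28605, so δ = -16.622°.
cos H₀ = −tan(-8.9°) tan(-16.622°) = -0.0467, H₀ = 1.6176 rad.
Bracket: H₀ sin φ sin δ + cos φ cos δ sin H₀ = 1.6176×-0.15471×-0.28605 + 0.98796×0.95821×0.99891 = 0.071587 + 0.945641 = 1.017228.
Q̄ = (S₀/π) × [bracket] = (1299/π) × 1.017228 = 420.61 W/m².
Daily total = Q̄ × 15.20 h × 3600 s/h = 420.61 × 15.20 × 3600 / 10⁶ = 23.02 MJ/m².

23.0 MJ/m²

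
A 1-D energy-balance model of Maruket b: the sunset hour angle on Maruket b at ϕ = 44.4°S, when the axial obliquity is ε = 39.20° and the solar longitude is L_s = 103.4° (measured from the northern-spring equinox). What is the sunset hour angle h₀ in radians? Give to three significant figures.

h₀ = 0.702 rad

Solar declination: sin δ = sin ε · sin L_s = sin 39.20° × sin 103.4° = 0.61482, so δ = +37.939°.
cos h₀ = −tan ϕ · tan δ = −tan(-44.4°) × tan(+37.939°) = 0.7634, so h₀ = 0.7022 rad = 40.23°.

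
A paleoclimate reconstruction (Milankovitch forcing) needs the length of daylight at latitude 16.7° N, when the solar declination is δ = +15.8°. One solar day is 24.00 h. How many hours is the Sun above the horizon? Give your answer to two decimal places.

cos H₀ = −tan φ · tan δ = −tan(+16.7°) × tan(+15.800°) = -0.0849, so H₀ = 1.6558 rad = 94.87°.
Daylight = 2H₀/(2π) × 24.00 h = (1.6558/π) × 24.00 = 12.65 h.

12.65 h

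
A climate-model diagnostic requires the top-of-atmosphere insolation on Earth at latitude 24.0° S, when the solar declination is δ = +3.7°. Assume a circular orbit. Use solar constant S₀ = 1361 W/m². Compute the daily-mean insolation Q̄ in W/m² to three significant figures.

Q̄ ≈ 377 W/m²

cos H₀ = −tan(-24.0°) tan(+3.700°) = 0.0288, H₀ = 1.5420 rad.
Bracket: H₀ sin φ sin δ + cos φ cos δ sin H₀ = 1.5420×-0.40674×0.06453 + 0.91355×0.99792×0.99959 = -0.040473 + 0.911276 = 0.870803.
Q̄ = (S₀/π) × [bracket] = (1361/π) × 0.870803 = 377.2 W/m².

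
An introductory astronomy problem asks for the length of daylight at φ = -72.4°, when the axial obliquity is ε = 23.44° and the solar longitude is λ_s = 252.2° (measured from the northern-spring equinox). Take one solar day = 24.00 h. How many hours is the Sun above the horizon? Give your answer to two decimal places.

24.00 h

Solar declination: sin δ = sin ε · sin λ_s = sin 23.44° × sin 252.2° = -0.37875, so δ = -22.256°.
Sunrise equation: cos H₀ = −tan φ · tan δ = -1.2901 ≤ −1, so the Sun never sets (polar day) and H₀ = π.
Daylight = 2H₀/(2π) × 24.00 h = (3.1416/π) × 24.00 = 24.00 h.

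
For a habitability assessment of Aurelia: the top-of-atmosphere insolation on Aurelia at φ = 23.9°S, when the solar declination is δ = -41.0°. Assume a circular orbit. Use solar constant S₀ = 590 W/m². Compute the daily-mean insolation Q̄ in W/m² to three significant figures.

Q̄ ≈ 218 W/m²

cos H₀ = −tan(-23.9°) tan(-41.000°) = -0.3852, H₀ = 1.9662 rad.
Bracket: H₀ sin φ sin δ + cos φ cos δ sin H₀ = 1.9662×-0.40514×-0.65606 + 0.91425×0.75471×0.92283 = 0.522608 + 0.636747 = 1.159355.
Q̄ = (S₀/π) × [bracket] = (590/π) × 1.159355 = 217.7 W/m².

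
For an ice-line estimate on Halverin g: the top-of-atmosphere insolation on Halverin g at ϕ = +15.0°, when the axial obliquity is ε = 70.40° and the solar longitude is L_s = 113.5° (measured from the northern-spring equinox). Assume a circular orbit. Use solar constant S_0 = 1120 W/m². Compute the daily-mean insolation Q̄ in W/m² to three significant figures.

Solar declination: sin δ = sin ε · sin L_s = sin 70.40° × sin 113.5° = 0.86392, so δ = +59.760°.
cos h₀ = −tan(+15.0°) tan(+59.760°) = -0.4596, h₀ = 2.0484 rad.
Bracket: h₀ sin ϕ sin δ + cos ϕ cos δ sin h₀ = 2.0484×0.25882×0.86392 + 0.96593×0.50362×0.88810 = 0.458022 + 0.432027 = 0.890049.
Q̄ = (S_0/π) × [bracket] = (1120/π) × 0.890049 = 317.3 W/m².

Q̄ ≈ 317 W/m²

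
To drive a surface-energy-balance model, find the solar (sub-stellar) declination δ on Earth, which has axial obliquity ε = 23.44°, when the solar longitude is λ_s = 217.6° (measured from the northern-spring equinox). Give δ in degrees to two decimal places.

δ = -14.05°

sin δ = sin ε · sin λ_s = sin 23.44° × sin 217.6° = -0.242709.
δ = arcsin(-0.242709) = -14.05°.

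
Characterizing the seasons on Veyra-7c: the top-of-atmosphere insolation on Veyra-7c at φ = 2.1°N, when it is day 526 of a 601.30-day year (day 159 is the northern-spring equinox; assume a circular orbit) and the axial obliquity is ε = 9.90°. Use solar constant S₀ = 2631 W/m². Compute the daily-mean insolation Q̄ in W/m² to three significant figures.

Solar longitude: λ_s = 360° × (526 − 159)/601.30 = 219.724°.
sin δ = sin 9.90° × sin 219.724° = -0.10988, so δ = -6.308°.
cos H₀ = −tan(+2.1°) tan(-6.308°) = 0.0041, H₀ = 1.5667 rad.
Bracket: H₀ sin φ sin δ + cos φ cos δ sin H₀ = 1.5667×0.03664×-0.10988 + 0.99933×0.99395×0.99999 = -0.006308 + 0.993274 = 0.986966.
Q̄ = (S₀/π) × [bracket] = (2631/π) × 0.986966 = 826.6 W/m².

Q̄ ≈ 827 W/m²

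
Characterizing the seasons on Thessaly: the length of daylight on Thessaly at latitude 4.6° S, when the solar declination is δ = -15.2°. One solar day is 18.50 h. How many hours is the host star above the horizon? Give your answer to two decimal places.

cos H₀ = −tan φ · tan δ = −tan(-4.6°) × tan(-15.200°) = -0.0219, so H₀ = 1.5927 rad = 91.25°.
Daylight = 2H₀/(2π) × 18.50 h = (1.5927/π) × 18.50 = 9.38 h.

9.38 h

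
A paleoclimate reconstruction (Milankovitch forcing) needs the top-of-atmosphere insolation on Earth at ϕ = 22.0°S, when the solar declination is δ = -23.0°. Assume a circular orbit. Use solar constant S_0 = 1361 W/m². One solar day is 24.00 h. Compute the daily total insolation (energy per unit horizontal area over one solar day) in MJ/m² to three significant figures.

cos h₀ = −tan(-22.0°) tan(-23.000°) = -0.1715, h₀ = 1.7431 rad.
Bracket: h₀ sin ϕ sin δ + cos ϕ cos δ sin h₀ = 1.7431×-0.37461×-0.39073 + 0.92718×0.92050×0.98518 = 0.255140 + 0.840821 = 1.095961.
Q̄ = (S_0/π) × [bracket] = (1361/π) × 1.095961 = 474.79 W/m².
Daily total = Q̄ × 24.00 h × 3600 s/h = 474.79 × 24.00 × 3600 / 10⁶ = 41.02 MJ/m².

41.0 MJ/m²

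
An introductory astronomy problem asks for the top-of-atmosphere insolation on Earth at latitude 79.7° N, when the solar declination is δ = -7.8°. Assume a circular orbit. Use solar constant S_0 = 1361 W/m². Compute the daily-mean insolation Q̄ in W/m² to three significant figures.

Q̄ ≈ 8.95 W/m²

cos h₀ = −tan(+79.7°) tan(-7.800°) = 0.7538, h₀ = 0.7170 rad.
Bracket: h₀ sin ϕ sin δ + cos ϕ cos δ sin h₀ = 0.7170×0.98389×-0.13572 + 0.17880×0.99075×0.65714 = -0.095744 + 0.116410 = 0.020666.
Q̄ = (S_0/π) × [bracket] = (1361/π) × 0.020666 = 8.953 W/m².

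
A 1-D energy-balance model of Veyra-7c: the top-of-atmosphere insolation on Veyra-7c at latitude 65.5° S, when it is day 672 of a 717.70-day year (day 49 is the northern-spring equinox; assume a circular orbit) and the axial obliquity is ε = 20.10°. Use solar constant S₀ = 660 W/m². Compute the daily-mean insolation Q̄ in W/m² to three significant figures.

Q̄ ≈ 175 W/m²

Solar longitude: λ_s = 360° × (672 − 49)/717.70 = 312.498°.
sin δ = sin 20.10° × sin 312.498° = -0.25338, so δ = -14.678°.
cos H₀ = −tan(-65.5°) tan(-14.678°) = -0.5747, H₀ = 2.1831 rad.
Bracket: H₀ sin φ sin δ + cos φ cos δ sin H₀ = 2.1831×-0.90996×-0.25338 + 0.41469×0.96737×0.81833 = 0.503348 + 0.328280 = 0.831628.
Q̄ = (S₀/π) × [bracket] = (660/π) × 0.831628 = 174.7 W/m².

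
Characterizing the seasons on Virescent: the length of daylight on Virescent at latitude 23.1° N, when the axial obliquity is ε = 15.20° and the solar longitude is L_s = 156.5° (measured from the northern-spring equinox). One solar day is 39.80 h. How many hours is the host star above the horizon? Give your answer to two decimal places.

20.47 h

Solar declination: sin δ = sin ε · sin L_s = sin 15.20° × sin 156.5° = 0.10455, so δ = +6.001°.
cos h₀ = −tan ϕ · tan δ = −tan(+23.1°) × tan(+6.001°) = -0.0448, so h₀ = 1.6157 rad = 92.57°.
Daylight = 2h₀/(2π) × 39.80 h = (1.6157/π) × 39.80 = 20.47 h.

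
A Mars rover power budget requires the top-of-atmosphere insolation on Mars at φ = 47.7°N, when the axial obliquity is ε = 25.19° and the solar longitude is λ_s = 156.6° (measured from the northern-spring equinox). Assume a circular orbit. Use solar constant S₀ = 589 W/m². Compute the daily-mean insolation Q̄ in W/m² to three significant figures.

Q̄ ≈ 163 W/m²

Solar declination: sin δ = sin ε · sin λ_s = sin 25.19° × sin 156.6° = 0.16903, so δ = +9.732°.
cos H₀ = −tan(+47.7°) tan(+9.732°) = -0.1885, H₀ = 1.7604 rad.
Bracket: H₀ sin φ sin δ + cos φ cos δ sin H₀ = 1.7604×0.73963×0.16903 + 0.67301×0.98561×0.98208 = 0.220085 + 0.651439 = 0.871524.
Q̄ = (S₀/π) × [bracket] = (589/π) × 0.871524 = 163.4 W/m².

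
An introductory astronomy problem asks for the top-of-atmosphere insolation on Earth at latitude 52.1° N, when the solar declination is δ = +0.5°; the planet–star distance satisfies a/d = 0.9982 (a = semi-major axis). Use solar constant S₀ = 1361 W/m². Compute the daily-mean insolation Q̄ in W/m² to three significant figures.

cos H₀ = −tan(+52.1°) tan(+0.500°) = -0.0112, H₀ = 1.5820 rad.
Bracket: H₀ sin φ sin δ + cos φ cos δ sin H₀ = 1.5820×0.78908×0.00873 + 0.61429×0.99996×0.99994 = 0.010898 + 0.614229 = 0.625127.
Inverse-square distance factor (a/d)² = 0.9982² = 0.996403.
Q̄ = (S₀/π) × 0.996403 × [bracket] = (1361/π) × 0.996403 × 0.625127 = 269.8 W/m².

Q̄ ≈ 270 W/m²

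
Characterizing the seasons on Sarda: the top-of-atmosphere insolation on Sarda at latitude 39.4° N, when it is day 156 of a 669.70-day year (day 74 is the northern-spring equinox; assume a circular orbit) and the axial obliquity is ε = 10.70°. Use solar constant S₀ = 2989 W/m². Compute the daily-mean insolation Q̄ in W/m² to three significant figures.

Solar longitude: λ_s = 360° × (156 − 74)/669.70 = 44.079°.
sin δ = sin 10.70° × sin 44.079° = 0.12916, so δ = +7.421°.
cos H₀ = −tan(+39.4°) tan(+7.421°) = -0.1070, H₀ = 1.6780 rad.
Bracket: H₀ sin φ sin δ + cos φ cos δ sin H₀ = 1.6780×0.63473×0.12916 + 0.77273×0.99162×0.99426 = 0.137565 + 0.761856 = 0.899421.
Q̄ = (S₀/π) × [bracket] = (2989/π) × 0.899421 = 855.7 W/m².

Q̄ ≈ 856 W/m²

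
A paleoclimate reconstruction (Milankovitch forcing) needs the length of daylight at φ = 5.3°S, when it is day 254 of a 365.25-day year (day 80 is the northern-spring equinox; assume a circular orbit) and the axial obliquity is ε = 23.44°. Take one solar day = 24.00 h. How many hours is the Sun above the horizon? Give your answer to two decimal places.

Solar longitude: λ_s = 360° × (254 − 80)/365.25 = 171.499°.
sin δ = sin 23.44° × sin 171.499° = 0.05880, so δ = +3.371°.
cos H₀ = −tan φ · tan δ = −tan(-5.3°) × tan(+3.371°) = 0.0055, so H₀ = 1.5653 rad = 89.69°.
Daylight = 2H₀/(2π) × 24.00 h = (1.5653/π) × 24.00 = 11.96 h.

11.96 h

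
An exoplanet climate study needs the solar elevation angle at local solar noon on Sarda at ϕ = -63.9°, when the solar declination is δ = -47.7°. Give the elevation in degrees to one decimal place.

73.8°

At local noon the hour angle is zero, so the zenith angle equals |ϕ − δ| = |-63.9° − (-47.700°)| = 16.200°.
Elevation = 90° − 16.200° = 73.8°.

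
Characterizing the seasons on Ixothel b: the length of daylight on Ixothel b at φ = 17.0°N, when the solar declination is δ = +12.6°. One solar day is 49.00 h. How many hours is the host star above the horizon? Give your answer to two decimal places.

cos H₀ = −tan φ · tan δ = −tan(+17.0°) × tan(+12.600°) = -0.0683, so H₀ = 1.6392 rad = 93.92°.
Daylight = 2H₀/(2π) × 49.00 h = (1.6392/π) × 49.00 = 25.57 h.

25.57 h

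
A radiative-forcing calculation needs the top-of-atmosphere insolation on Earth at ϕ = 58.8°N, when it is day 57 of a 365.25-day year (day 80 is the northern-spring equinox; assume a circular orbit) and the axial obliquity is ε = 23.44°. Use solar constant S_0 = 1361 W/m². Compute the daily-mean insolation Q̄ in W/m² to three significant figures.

Q̄ ≈ 140 W/m²

Solar longitude: L_s = 360° × (57 − 80)/365.25 = -22.669°, i.e. -22.669° + 360° = 337.331°.
sin δ = sin 23.44° × sin 337.331° = -0.15331, so δ = -8.819°.
cos h₀ = −tan(+58.8°) tan(-8.819°) = 0.2562, h₀ = 1.3117 rad.
Bracket: h₀ sin ϕ sin δ + cos ϕ cos δ sin h₀ = 1.3117×0.85536×-0.15331 + 0.51803×0.98818×0.96663 = -0.172010 + 0.494825 = 0.322815.
Q̄ = (S_0/π) × [bracket] = (1361/π) × 0.322815 = 139.8 W/m².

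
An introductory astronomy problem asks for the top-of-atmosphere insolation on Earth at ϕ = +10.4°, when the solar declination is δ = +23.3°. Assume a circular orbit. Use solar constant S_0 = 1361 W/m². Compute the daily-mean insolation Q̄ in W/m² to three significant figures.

cos h₀ = −tan(+10.4°) tan(+23.300°) = -0.0790, h₀ = 1.6499 rad.
Bracket: h₀ sin ϕ sin δ + cos ϕ cos δ sin h₀ = 1.6499×0.18052×0.39555 + 0.98357×0.91845×0.99687 = 0.117811 + 0.900532 = 1.018343.
Q̄ = (S_0/π) × [bracket] = (1361/π) × 1.018343 = 441.2 W/m².

Q̄ ≈ 441 W/m²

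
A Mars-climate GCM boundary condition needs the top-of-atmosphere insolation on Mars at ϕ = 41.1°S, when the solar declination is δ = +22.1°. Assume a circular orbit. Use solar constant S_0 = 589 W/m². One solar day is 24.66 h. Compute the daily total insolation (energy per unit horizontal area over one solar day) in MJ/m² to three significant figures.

5.89 MJ/m²

cos h₀ = −tan(-41.1°) tan(+22.100°) = 0.3542, h₀ = 1.2087 rad.
Bracket: h₀ sin ϕ sin δ + cos ϕ cos δ sin h₀ = 1.2087×-0.65738×0.37622 + 0.75356×0.92653×0.93516 = -0.298935 + 0.652925 = 0.353990.
Q̄ = (S_0/π) × [bracket] = (589/π) × 0.353990 = 66.368 W/m².
Daily total = Q̄ × 24.66 h × 3600 s/h = 66.368 × 24.66 × 3600 / 10⁶ = 5.892 MJ/m².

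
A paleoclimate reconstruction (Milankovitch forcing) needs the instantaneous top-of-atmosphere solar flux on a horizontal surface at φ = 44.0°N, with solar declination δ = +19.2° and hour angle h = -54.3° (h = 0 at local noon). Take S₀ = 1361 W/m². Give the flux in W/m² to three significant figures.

850 W/m²

cos θ_z = sin φ sin δ + cos φ cos δ cos h = 0.228450 + 0.396416 = 0.624866.
Flux = S₀ · cos θ_z = 1361 × 0.624866 = 850.4 W/m².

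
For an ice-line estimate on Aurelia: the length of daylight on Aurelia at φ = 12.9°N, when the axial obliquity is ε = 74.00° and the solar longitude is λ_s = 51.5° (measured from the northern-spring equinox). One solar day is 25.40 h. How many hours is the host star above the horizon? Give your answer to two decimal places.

Solar declination: sin δ = sin ε · sin λ_s = sin 74.00° × sin 51.5° = 0.75229, so δ = +48.789°.
cos H₀ = −tan φ · tan δ = −tan(+12.9°) × tan(+48.789°) = -0.2615, so H₀ = 1.8354 rad = 105.16°.
Daylight = 2H₀/(2π) × 25.40 h = (1.8354/π) × 25.40 = 14.84 h.

14.84 h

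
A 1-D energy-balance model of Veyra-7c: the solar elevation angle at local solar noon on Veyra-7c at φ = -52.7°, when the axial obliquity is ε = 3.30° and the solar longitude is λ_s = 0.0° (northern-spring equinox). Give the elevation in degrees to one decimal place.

37.3°

Solar declination: sin δ = sin ε · sin λ_s = sin 3.30° × sin 0.0° = 0.00000, so δ = +0.000°.
At local noon the hour angle is zero, so the zenith angle equals |φ − δ| = |-52.7° − (+0.000°)| = 52.700°.
Elevation = 90° − 52.700° = 37.3°.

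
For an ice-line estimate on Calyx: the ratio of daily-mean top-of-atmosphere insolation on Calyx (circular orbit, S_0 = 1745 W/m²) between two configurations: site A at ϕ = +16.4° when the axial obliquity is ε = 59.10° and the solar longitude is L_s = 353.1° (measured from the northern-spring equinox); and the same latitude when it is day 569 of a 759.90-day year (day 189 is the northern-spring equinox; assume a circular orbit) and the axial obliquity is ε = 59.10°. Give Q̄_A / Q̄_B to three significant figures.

— Configuration A (ϕ=+16.4°):
Solar declination: sin δ = sin ε · sin L_s = sin 59.10° × sin 353.1° = -0.10309, so δ = -5.917°.
cos h₀ = −tan(+16.4°) tan(-5.917°) = 0.0305, h₀ = 1.5403 rad.
Bracket: h₀ sin ϕ sin δ + cos ϕ cos δ sin h₀ = 1.5403×0.28234×-0.10309 + 0.95931×0.99467×0.99953 = -0.044833 + 0.953748 = 0.908915.
Q̄ = (S_0/π) × [bracket] = (1745/π) × 0.908915 = 504.86 W/m².
— Configuration B (ϕ=+16.4°):
Solar longitude: L_s = 360° × (569 − 189)/759.90 = 180.024°.
sin δ = sin 59.10° × sin 180.024° = -0.00035, so δ = -0.020°.
cos h₀ = −tan(+16.4°) tan(-0.020°) = 0.0001, h₀ = 1.5707 rad.
Bracket: h₀ sin ϕ sin δ + cos ϕ cos δ sin h₀ = 1.5707×0.28234×-0.00035 + 0.95931×1.00000×1.00000 = -0.000155 + 0.959310 = 0.959155.
Q̄ = (S_0/π) × [bracket] = (1745/π) × 0.959155 = 532.76 W/m².
Ratio Q̄_A / Q̄_B = 504.86 / 532.76 = 0.9476.

Q̄_A / Q̄_B ≈ 0.948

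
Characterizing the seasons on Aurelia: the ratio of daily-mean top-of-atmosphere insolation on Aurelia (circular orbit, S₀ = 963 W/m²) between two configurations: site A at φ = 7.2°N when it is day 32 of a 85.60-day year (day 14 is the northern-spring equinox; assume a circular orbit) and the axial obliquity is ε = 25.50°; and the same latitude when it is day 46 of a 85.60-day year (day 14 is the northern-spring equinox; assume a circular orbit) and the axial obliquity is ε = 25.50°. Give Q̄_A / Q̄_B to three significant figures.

— Configuration A (φ=+7.2°):
Solar longitude: λ_s = 360° × (32 − 14)/85.60 = 75.701°.
sin δ = sin 25.50° × sin 75.701° = 0.41717, so δ = +24.656°.
cos H₀ = −tan(+7.2°) tan(+24.656°) = -0.0580, H₀ = 1.6288 rad.
Bracket: H₀ sin φ sin δ + cos φ cos δ sin H₀ = 1.6288×0.12533×0.41717 + 0.99211×0.90883×0.99832 = 0.085160 + 0.900145 = 0.985305.
Q̄ = (S₀/π) × [bracket] = (963/π) × 0.985305 = 302.03 W/m².
— Configuration B (φ=+7.2°):
Solar longitude: λ_s = 360° × (46 − 14)/85.60 = 134.579°.
sin δ = sin 25.50° × sin 134.579° = 0.30664, so δ = +17.857°.
cos H₀ = −tan(+7.2°) tan(+17.857°) = -0.0407, H₀ = 1.6115 rad.
Bracket: H₀ sin φ sin δ + cos φ cos δ sin H₀ = 1.6115×0.12533×0.30664 + 0.99211×0.95182×0.99917 = 0.061932 + 0.943526 = 1.005458.
Q̄ = (S₀/π) × [bracket] = (963/π) × 1.005458 = 308.21 W/m².
Ratio Q̄_A / Q̄_B = 302.03 / 308.21 = 0.9799.

Q̄_A / Q̄_B ≈ 0.980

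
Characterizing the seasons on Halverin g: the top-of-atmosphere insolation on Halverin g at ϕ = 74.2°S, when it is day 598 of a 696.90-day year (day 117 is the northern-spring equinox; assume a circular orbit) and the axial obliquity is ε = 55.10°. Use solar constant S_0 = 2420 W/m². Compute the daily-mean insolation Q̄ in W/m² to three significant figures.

Solar longitude: L_s = 360° × (598 − 117)/696.90 = 248.472°.
sin δ = sin 55.10° × sin 248.472° = -0.76294, so δ = -49.724°.
cos h₀ = −tan(-74.2°) tan(-49.724°) = -4.1706 ≤ −1 ⇒ polar day, h₀ = π.
Bracket: h₀ sin ϕ sin δ + cos ϕ cos δ sin h₀ = 3.1416×-0.96222×-0.76294 + 0.27228×0.64647×0.00000 = 2.306299 + 0.000000 = 2.306299.
Q̄ = (S_0/π) × [bracket] = (2420/π) × 2.306299 = 1777 W/m².

Q̄ ≈ 1.78e+03 W/m²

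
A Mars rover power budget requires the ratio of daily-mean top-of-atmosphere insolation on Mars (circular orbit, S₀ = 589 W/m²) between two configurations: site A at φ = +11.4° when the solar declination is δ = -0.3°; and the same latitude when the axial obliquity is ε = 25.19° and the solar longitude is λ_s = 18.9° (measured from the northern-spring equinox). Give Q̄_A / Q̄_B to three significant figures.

Q̄_A / Q̄_B ≈ 0.965

— Configuration A (φ=+11.4°):
cos H₀ = −tan(+11.4°) tan(-0.300°) = 0.0011, H₀ = 1.5697 rad.
Bracket: H₀ sin φ sin δ + cos φ cos δ sin H₀ = 1.5697×0.19766×-0.00524 + 0.98027×0.99999×1.00000 = -0.001626 + 0.980260 = 0.978634.
Q̄ = (S₀/π) × [bracket] = (589/π) × 0.978634 = 183.48 W/m².
— Configuration B (φ=+11.4°):
Solar declination: sin δ = sin ε · sin λ_s = sin 25.19° × sin 18.9° = 0.13787, so δ = +7.924°.
cos H₀ = −tan(+11.4°) tan(+7.924°) = -0.0281, H₀ = 1.5989 rad.
Bracket: H₀ sin φ sin δ + cos φ cos δ sin H₀ = 1.5989×0.19766×0.13787 + 0.98027×0.99045×0.99961 = 0.043572 + 0.970530 = 1.014102.
Q̄ = (S₀/π) × [bracket] = (589/π) × 1.014102 = 190.13 W/m².
Ratio Q̄_A / Q̄_B = 183.48 / 190.13 = 0.9650.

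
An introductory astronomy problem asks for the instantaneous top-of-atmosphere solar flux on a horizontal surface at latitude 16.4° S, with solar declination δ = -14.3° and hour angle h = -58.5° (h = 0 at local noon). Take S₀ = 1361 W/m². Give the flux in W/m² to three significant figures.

756 W/m²

cos θ_z = sin φ sin δ + cos φ cos δ cos h = 0.069738 + 0.485710 = 0.555448.
Flux = S₀ · cos θ_z = 1361 × 0.555448 = 756.0 W/m².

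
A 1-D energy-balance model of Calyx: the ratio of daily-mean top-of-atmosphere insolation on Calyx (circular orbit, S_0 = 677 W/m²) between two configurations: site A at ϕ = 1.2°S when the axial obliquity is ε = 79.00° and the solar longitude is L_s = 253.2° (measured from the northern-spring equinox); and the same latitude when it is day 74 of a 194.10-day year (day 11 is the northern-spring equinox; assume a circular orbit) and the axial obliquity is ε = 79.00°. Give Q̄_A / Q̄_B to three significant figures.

— Configuration A (ϕ=-1.2°):
Solar declination: sin δ = sin ε · sin L_s = sin 79.00° × sin 253.2° = -0.93973, so δ = -70.006°.
cos h₀ = −tan(-1.2°) tan(-70.006°) = -0.0576, h₀ = 1.6284 rad.
Bracket: h₀ sin ϕ sin δ + cos ϕ cos δ sin h₀ = 1.6284×-0.02094×-0.93973 + 0.99978×0.34192×0.99834 = 0.032044 + 0.341277 = 0.373321.
Q̄ = (S_0/π) × [bracket] = (677/π) × 0.373321 = 80.449 W/m².
— Configuration B (ϕ=-1.2°):
Solar longitude: L_s = 360° × (74 − 11)/194.10 = 116.847°.
sin δ = sin 79.00° × sin 116.847° = 0.87582, so δ = +61.143°.
cos h₀ = −tan(-1.2°) tan(+61.143°) = 0.0380, h₀ = 1.5328 rad.
Bracket: h₀ sin ϕ sin δ + cos ϕ cos δ sin h₀ = 1.5328×-0.02094×0.87582 + 0.99978×0.48263×0.99928 = -0.028111 + 0.482176 = 0.454065.
Q̄ = (S_0/π) × [bracket] = (677/π) × 0.454065 = 97.849 W/m².
Ratio Q̄_A / Q̄_B = 80.449 / 97.849 = 0.8222.

Q̄_A / Q̄_B ≈ 0.822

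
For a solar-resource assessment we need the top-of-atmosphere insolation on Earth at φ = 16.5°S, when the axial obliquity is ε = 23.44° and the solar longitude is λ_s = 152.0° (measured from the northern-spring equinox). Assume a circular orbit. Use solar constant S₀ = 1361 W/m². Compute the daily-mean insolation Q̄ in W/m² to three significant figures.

Solar declination: sin δ = sin ε · sin λ_s = sin 23.44° × sin 152.0° = 0.18675, so δ = +10.763°.
cos H₀ = −tan(-16.5°) tan(+10.763°) = 0.0563, H₀ = 1.5145 rad.
Bracket: H₀ sin φ sin δ + cos φ cos δ sin H₀ = 1.5145×-0.28402×0.18675 + 0.95882×0.98241×0.99841 = -0.080330 + 0.940457 = 0.860127.
Q̄ = (S₀/π) × [bracket] = (1361/π) × 0.860127 = 372.6 W/m².

Q̄ ≈ 373 W/m²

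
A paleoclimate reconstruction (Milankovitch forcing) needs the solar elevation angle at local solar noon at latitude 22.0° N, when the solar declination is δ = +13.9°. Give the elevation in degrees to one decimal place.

At local noon the hour angle is zero, so the zenith angle equals |φ − δ| = |+22.0° − (+13.900°)| = 8.100°.
Elevation = 90° − 8.100° = 81.9°.

81.9°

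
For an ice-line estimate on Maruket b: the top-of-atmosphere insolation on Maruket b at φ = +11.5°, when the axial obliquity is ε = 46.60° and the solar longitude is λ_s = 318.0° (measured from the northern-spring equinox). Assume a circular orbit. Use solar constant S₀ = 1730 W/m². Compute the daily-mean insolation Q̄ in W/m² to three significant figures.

Q̄ ≈ 391 W/m²

Solar declination: sin δ = sin ε · sin λ_s = sin 46.60° × sin 318.0° = -0.48617, so δ = -29.089°.
cos H₀ = −tan(+11.5°) tan(-29.089°) = 0.1132, H₀ = 1.4574 rad.
Bracket: H₀ sin φ sin δ + cos φ cos δ sin H₀ = 1.4574×0.19937×-0.48617 + 0.97992×0.87386×0.99357 = -0.141262 + 0.850807 = 0.709545.
Q̄ = (S₀/π) × [bracket] = (1730/π) × 0.709545 = 390.7 W/m².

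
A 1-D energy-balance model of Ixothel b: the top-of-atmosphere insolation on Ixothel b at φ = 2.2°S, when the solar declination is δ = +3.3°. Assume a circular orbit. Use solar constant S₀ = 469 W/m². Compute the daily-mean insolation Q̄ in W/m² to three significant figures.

Q̄ ≈ 148 W/m²

cos H₀ = −tan(-2.2°) tan(+3.300°) = 0.0022, H₀ = 1.5686 rad.
Bracket: H₀ sin φ sin δ + cos φ cos δ sin H₀ = 1.5686×-0.03839×0.05756 + 0.99926×0.99834×1.00000 = -0.003466 + 0.997601 = 0.994135.
Q̄ = (S₀/π) × [bracket] = (469/π) × 0.994135 = 148.4 W/m².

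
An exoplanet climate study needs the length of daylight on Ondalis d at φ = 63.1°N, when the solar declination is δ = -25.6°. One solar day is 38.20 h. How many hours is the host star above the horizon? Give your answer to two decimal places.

cos H₀ = −tan φ · tan δ = −tan(+63.1°) × tan(-25.600°) = 0.9444, so H₀ = 0.3350 rad = 19.20°.
Daylight = 2H₀/(2π) × 38.20 h = (0.3350/π) × 38.20 = 4.07 h.

4.07 h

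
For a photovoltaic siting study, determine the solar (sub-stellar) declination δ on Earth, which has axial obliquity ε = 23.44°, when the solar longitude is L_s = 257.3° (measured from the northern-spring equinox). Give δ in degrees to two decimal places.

δ = -22.83°

sin δ = sin ε · sin L_s = sin 23.44° × sin 257.3° = -0.388056.
δ = arcsin(-0.388056) = -22.83°.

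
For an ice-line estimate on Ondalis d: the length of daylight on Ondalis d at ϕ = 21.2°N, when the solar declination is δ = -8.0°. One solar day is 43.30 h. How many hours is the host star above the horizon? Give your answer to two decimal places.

cos h₀ = −tan ϕ · tan δ = −tan(+21.2°) × tan(-8.000°) = 0.0545, so h₀ = 1.5163 rad = 86.88°.
Daylight = 2h₀/(2π) × 43.30 h = (1.5163/π) × 43.30 = 20.90 h.

20.90 h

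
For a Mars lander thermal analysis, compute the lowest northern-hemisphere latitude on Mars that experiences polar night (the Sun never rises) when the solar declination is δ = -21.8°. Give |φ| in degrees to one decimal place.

Polar night requires cos H₀ = −tan φ tan δ ≥ 1, i.e. tan φ tan δ ≤ −1.
The boundary is |tan φ| · |tan δ| = 1, so |φ| = 90° − |δ| = 90° − 21.8° = 68.2° in the northern hemisphere.

|φ| = 68.2°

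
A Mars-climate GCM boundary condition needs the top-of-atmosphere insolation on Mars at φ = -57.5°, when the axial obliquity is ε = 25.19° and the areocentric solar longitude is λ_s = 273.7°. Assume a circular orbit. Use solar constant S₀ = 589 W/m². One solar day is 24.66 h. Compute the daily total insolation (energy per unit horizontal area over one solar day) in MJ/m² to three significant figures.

19.8 MJ/m²

sin δ = sin 25.19° × sin 273.7° = -0.42473, so δ = -25.134°.
cos H₀ = −tan(-57.5°) tan(-25.134°) = -0.7364, H₀ = 2.3986 rad.
Bracket: H₀ sin φ sin δ + cos φ cos δ sin H₀ = 2.3986×-0.84339×-0.42473 + 0.53730×0.90532×0.67652 = 0.859210 + 0.329079 = 1.188289.
Q̄ = (S₀/π) × [bracket] = (589/π) × 1.188289 = 222.79 W/m².
Daily total = Q̄ × 24.66 h × 3600 s/h = 222.79 × 24.66 × 3600 / 10⁶ = 19.78 MJ/m².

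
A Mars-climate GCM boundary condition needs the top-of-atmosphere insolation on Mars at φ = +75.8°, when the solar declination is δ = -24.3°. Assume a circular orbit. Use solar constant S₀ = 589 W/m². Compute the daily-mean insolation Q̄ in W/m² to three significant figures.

Q̄ ≈ 0.00 W/m²

cos H₀ = −tan(+75.8°) tan(-24.300°) = 1.7844 ≥ 1 ⇒ polar night, H₀ = 0 and Q̄ = 0.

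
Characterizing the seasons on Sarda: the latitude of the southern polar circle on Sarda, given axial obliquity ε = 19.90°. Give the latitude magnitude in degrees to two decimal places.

The polar circle is the lowest latitude that experiences at least one full rotation of continuous darkness at the northern-summer solstice; it lies at |ϕ| = 90° − ε = 90° − 19.90° = 70.10°.

70.10°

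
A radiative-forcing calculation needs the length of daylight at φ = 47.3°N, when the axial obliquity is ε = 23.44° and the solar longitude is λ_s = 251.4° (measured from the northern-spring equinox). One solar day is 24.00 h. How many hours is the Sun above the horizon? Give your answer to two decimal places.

8.51 h

Solar declination: sin δ = sin ε · sin λ_s = sin 23.44° × sin 251.4° = -0.37701, so δ = -22.149°.
cos H₀ = −tan φ · tan δ = −tan(+47.3°) × tan(-22.149°) = 0.4411, so H₀ = 1.1140 rad = 63.83°.
Daylight = 2H₀/(2π) × 24.00 h = (1.1140/π) × 24.00 = 8.51 h.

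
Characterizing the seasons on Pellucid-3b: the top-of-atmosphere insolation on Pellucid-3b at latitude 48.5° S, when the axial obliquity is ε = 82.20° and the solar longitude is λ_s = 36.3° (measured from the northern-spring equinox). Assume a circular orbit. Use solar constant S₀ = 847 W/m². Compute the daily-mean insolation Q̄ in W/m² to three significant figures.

Solar declination: sin δ = sin ε · sin λ_s = sin 82.20° × sin 36.3° = 0.58654, so δ = +35.912°.
cos H₀ = −tan(-48.5°) tan(+35.912°) = 0.8185, H₀ = 0.6119 rad.
Bracket: H₀ sin φ sin δ + cos φ cos δ sin H₀ = 0.6119×-0.74896×0.58654 + 0.66262×0.80992×0.57444 = -0.268805 + 0.308284 = 0.039479.
Q̄ = (S₀/π) × [bracket] = (847/π) × 0.039479 = 10.64 W/m².

Q̄ ≈ 10.6 W/m²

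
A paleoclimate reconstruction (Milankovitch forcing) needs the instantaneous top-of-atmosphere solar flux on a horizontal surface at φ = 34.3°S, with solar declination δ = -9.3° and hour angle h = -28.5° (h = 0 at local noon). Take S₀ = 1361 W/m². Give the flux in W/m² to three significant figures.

cos θ_z = sin φ sin δ + cos φ cos δ cos h = 0.091068 + 0.716447 = 0.807515.
Flux = S₀ · cos θ_z = 1361 × 0.807515 = 1099 W/m².

1.10e+03 W/m²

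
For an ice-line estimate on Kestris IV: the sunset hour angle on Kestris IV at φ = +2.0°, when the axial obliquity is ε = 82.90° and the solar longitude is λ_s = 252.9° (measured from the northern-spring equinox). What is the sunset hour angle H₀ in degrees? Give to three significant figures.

Solar declination: sin δ = sin ε · sin λ_s = sin 82.90° × sin 252.9° = -0.94846, so δ = -71.525°.
cos H₀ = −tan φ · tan δ = −tan(+2.0°) × tan(-71.525°) = 0.1045, so H₀ = 1.4661 rad = 84.00°.

H₀ = 84.0°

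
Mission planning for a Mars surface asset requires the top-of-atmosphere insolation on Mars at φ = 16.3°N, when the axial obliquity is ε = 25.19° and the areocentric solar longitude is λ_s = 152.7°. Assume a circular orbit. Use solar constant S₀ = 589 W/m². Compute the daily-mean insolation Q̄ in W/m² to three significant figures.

Q̄ ≈ 193 W/m²

sin δ = sin 25.19° × sin 152.7° = 0.19521, so δ = +11.257°.
cos H₀ = −tan(+16.3°) tan(+11.257°) = -0.0582, H₀ = 1.6290 rad.
Bracket: H₀ sin φ sin δ + cos φ cos δ sin H₀ = 1.6290×0.28067×0.19521 + 0.95981×0.98076×0.99830 = 0.089252 + 0.939743 = 1.028995.
Q̄ = (S₀/π) × [bracket] = (589/π) × 1.028995 = 192.9 W/m².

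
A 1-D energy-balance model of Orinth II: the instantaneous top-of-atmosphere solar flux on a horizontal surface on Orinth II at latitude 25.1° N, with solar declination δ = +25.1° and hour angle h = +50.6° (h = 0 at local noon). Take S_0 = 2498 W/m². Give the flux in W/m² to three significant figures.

cos θ_z = sin ϕ sin δ + cos ϕ cos δ cos h = 0.179945 + 0.520514 = 0.700459.
Flux = S_0 · cos θ_z = 2498 × 0.700459 = 1750 W/m².

1.75e+03 W/m²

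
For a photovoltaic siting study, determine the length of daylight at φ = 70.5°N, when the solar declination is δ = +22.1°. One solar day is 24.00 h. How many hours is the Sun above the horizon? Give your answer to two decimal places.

24.00 h

Sunrise equation: cos H₀ = −tan φ · tan δ = -1.1467 ≤ −1, so the Sun never sets (polar day) and H₀ = π.
Daylight = 2H₀/(2π) × 24.00 h = (3.1416/π) × 24.00 = 24.00 h.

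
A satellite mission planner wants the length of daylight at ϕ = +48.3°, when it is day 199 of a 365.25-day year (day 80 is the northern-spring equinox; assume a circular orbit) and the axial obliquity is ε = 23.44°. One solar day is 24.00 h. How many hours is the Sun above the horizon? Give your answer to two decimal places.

15.35 h

Solar longitude: L_s = 360° × (199 − 80)/365.25 = 117.290°.
sin δ = sin 23.44° × sin 117.290° = 0.35352, so δ = +20.702°.
cos h₀ = −tan ϕ · tan δ = −tan(+48.3°) × tan(+20.702°) = -0.4242, so h₀ = 2.0088 rad = 115.10°.
Daylight = 2h₀/(2π) × 24.00 h = (2.0088/π) × 24.00 = 15.35 h.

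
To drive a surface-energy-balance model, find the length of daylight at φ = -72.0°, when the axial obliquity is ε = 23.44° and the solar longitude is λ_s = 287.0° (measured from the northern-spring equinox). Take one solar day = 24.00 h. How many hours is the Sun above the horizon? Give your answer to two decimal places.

24.00 h

Solar declination: sin δ = sin ε · sin λ_s = sin 23.44° × sin 287.0° = -0.38041, so δ = -22.359°.
Sunrise equation: cos H₀ = −tan φ · tan δ = -1.2659 ≤ −1, so the Sun never sets (polar day) and H₀ = π.
Daylight = 2H₀/(2π) × 24.00 h = (3.1416/π) × 24.00 = 24.00 h.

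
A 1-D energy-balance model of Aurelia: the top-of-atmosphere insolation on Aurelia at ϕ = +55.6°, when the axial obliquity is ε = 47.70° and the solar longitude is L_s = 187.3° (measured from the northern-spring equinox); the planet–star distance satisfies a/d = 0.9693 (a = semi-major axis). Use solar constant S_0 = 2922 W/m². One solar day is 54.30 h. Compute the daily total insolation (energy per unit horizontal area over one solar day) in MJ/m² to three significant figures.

Solar declination: sin δ = sin ε · sin L_s = sin 47.70° × sin 187.3° = -0.09398, so δ = -5.393°.
cos h₀ = −tan(+55.6°) tan(-5.393°) = 0.1379, h₀ = 1.4325 rad.
Bracket: h₀ sin ϕ sin δ + cos ϕ cos δ sin h₀ = 1.4325×0.82511×-0.09398 + 0.56497×0.99557×0.99045 = -0.111082 + 0.557096 = 0.446014.
Inverse-square distance factor (a/d)² = 0.9693² = 0.939542.
Q̄ = (S_0/π) × 0.939542 × [bracket] = (2922/π) × 0.939542 × 0.446014 = 389.76 W/m².
Daily total = Q̄ × 54.30 h × 3600 s/h = 389.76 × 54.30 × 3600 / 10⁶ = 76.19 MJ/m².

76.2 MJ/m²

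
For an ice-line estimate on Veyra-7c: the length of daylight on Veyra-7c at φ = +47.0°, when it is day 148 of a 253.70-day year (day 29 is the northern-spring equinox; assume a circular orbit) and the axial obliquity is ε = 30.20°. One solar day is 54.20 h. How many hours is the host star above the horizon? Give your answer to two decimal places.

Solar longitude: λ_s = 360° × (148 − 29)/253.70 = 168.861°.
sin δ = sin 30.20° × sin 168.861° = 0.09718, so δ = +5.577°.
cos H₀ = −tan φ · tan δ = −tan(+47.0°) × tan(+5.577°) = -0.1047, so H₀ = 1.6757 rad = 96.01°.
Daylight = 2H₀/(2π) × 54.20 h = (1.6757/π) × 54.20 = 28.91 h.

28.91 h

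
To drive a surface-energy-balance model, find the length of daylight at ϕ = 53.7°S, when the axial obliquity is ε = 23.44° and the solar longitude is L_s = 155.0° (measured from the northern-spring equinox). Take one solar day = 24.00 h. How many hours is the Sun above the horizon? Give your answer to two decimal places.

Solar declination: sin δ = sin ε · sin L_s = sin 23.44° × sin 155.0° = 0.16811, so δ = +9.678°.
cos h₀ = −tan ϕ · tan δ = −tan(-53.7°) × tan(+9.678°) = 0.2322, so h₀ = 1.3365 rad = 76.58°.
Daylight = 2h₀/(2π) × 24.00 h = (1.3365/π) × 24.00 = 10.21 h.

10.21 h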